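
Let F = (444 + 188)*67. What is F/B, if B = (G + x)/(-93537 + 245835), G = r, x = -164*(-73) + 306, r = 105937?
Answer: 716545168/13135 ≈ 54552.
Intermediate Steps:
x = 12278 (x = 11972 + 306 = 12278)
G = 105937
B = 13135/16922 (B = (105937 + 12278)/(-93537 + 245835) = 118215/152298 = 118215*(1/152298) = 13135/16922 ≈ 0.77621)
F = 42344 (F = 632*67 = 42344)
F/B = 42344/(13135/16922) = 42344*(16922/13135) = 716545168/13135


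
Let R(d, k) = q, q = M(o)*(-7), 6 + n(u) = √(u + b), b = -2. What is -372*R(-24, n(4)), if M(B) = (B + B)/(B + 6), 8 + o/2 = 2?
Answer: 10416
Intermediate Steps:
o = -12 (o = -16 + 2*2 = -16 + 4 = -12)
M(B) = 2*B/(6 + B) (M(B) = (2*B)/(6 + B) = 2*B/(6 + B))
n(u) = -6 + √(-2 + u) (n(u) = -6 + √(u - 2) = -6 + √(-2 + u))
q = -28 (q = (2*(-12)/(6 - 12))*(-7) = (2*(-12)/(-6))*(-7) = (2*(-12)*(-⅙))*(-7) = 4*(-7) = -28)
R(d, k) = -28
-372*R(-24, n(4)) = -372*(-28) = 10416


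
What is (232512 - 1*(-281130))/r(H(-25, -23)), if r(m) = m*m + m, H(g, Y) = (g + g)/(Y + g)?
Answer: 295857792/1225 ≈ 2.4152e+5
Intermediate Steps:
H(g, Y) = 2*g/(Y + g) (H(g, Y) = (2*g)/(Y + g) = 2*g/(Y + g))
r(m) = m + m² (r(m) = m² + m = m + m²)
(232512 - 1*(-281130))/r(H(-25, -23)) = (232512 - 1*(-281130))/(((2*(-25)/(-23 - 25))*(1 + 2*(-25)/(-23 - 25)))) = (232512 + 281130)/(((2*(-25)/(-48))*(1 + 2*(-25)/(-48)))) = 513642/(((2*(-25)*(-1/48))*(1 + 2*(-25)*(-1/48)))) = 513642/((25*(1 + 25/24)/24)) = 513642/(((25/24)*(49/24))) = 513642/(1225/576) = 513642*(576/1225) = 295857792/1225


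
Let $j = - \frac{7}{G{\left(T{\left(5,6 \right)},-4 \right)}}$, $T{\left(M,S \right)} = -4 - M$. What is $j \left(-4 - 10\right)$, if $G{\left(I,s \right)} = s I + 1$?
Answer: $\frac{98}{37} \approx 2.6486$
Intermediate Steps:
$G{\left(I,s \right)} = 1 + I s$ ($G{\left(I,s \right)} = I s + 1 = 1 + I s$)
$j = - \frac{7}{37}$ ($j = - \frac{7}{1 + \left(-4 - 5\right) \left(-4\right)} = - \frac{7}{1 - -36} = - \frac{7}{1 + 36} = - \frac{7}{37} \approx -0.18919$)
$j \left(-4 - 10\right) = - \frac{7 \left(-4 - 10\right)}{37} = \left(- \frac{7}{37}\right) \left(-14\right) = \frac{98}{37}$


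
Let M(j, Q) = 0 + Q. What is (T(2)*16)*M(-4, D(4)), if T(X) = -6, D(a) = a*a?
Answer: -1536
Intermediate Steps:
D(a) = a**2
M(j, Q) = Q
(T(2)*16)*M(-4, D(4)) = -6*16*4**2 = -96*16 = -1536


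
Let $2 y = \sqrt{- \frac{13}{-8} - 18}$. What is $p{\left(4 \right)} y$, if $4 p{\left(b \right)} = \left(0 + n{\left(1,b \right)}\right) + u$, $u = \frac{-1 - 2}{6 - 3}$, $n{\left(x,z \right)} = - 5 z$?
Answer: $- \frac{21 i \sqrt{262}}{32} \approx - 10.622 i$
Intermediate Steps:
$u = -1$ ($u = - \frac{3}{3} = \left(-3\right) \frac{1}{3} = -1$)
$p{\left(b \right)} = - \frac{1}{4} - \frac{5 b}{4}$ ($p{\left(b \right)} = \frac{\left(0 - 5 b\right) - 1}{4} = \frac{- 5 b - 1}{4} = \frac{-1 - 5 b}{4} = - \frac{1}{4} - \frac{5 b}{4}$)
$y = \frac{i \sqrt{262}}{8}$ ($y = \frac{\sqrt{- \frac{13}{-8} - 18}}{2} = \frac{\sqrt{\left(-13\right) \left(- \frac{1}{8}\right) - 18}}{2} = \frac{\sqrt{\frac{13}{8} - 18}}{2} = \frac{\sqrt{- \frac{131}{8}}}{2} = \frac{\frac{1}{4} i \sqrt{262}}{2} = \frac{i \sqrt{262}}{8} \approx 2.0233 i$)
$p{\left(4 \right)} y = \left(- \frac{1}{4} - 5\right) \frac{i \sqrt{262}}{8} = - \frac{21 \frac{i \sqrt{262}}{8}}{4} = - \frac{21 i \sqrt{262}}{32}$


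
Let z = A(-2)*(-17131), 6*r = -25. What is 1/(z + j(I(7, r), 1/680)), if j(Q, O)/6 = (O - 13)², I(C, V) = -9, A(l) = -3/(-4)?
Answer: -231200/2736131637 ≈ -8.4499e-5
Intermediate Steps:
r = -25/6 (r = (⅙)*(-25) = -25/6 ≈ -4.1667)
A(l) = ¾ (A(l) = -3*(-¼) = ¾)
j(Q, O) = 6*(-13 + O)² (j(Q, O) = 6*(O - 13)² = 6*(-13 + O)²)
z = -51393/4 (z = (¾)*(-17131) = -51393/4 ≈ -12848.)
1/(z + j(I(7, r), 1/680)) = 1/(-51393/4 + 6*(-13 + 1/680)²) = 1/(-51393/4 + 6*(-8839/680)²) = 1/(-51393/4 + 6*(78127921/462400)) = 1/(-51393/4 + 234383763/231200) = 1/(-2736131637/231200) = -231200/2736131637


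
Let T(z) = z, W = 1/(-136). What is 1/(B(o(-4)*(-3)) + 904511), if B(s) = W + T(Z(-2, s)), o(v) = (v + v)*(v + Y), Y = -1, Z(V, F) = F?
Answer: 136/122997175 ≈ 1.1057e-6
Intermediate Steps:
W = -1/136 ≈ -0.0073529
o(v) = 2*v*(-1 + v) (o(v) = (v + v)*(v - 1) = (2*v)*(-1 + v) = 2*v*(-1 + v))
B(s) = -1/136 + s
1/(B(o(-4)*(-3)) + 904511) = 1/((-1/136 + (2*(-4)*(-1 - 4))*(-3)) + 904511) = 1/((-1/136 + (2*(-4)*(-5))*(-3)) + 904511) = 1/((-1/136 + 40*(-3)) + 904511) = 1/((-1/136 - 120) + 904511) = 1/(-16321/136 + 904511) = 1/(122997175/136) = 136/122997175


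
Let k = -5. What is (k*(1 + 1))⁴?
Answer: 10000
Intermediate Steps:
(k*(1 + 1))⁴ = (-5*(1 + 1))⁴ = (-5*2)⁴ = (-10)⁴ = 10000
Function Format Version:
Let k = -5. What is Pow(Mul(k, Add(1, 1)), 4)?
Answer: 10000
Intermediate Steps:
Pow(Mul(k, Add(1, 1)), 4) = Pow(Mul(-5, Add(1, 1)), 4) = Pow(Mul(-5, 2), 4) = Pow(-10, 4) = 10000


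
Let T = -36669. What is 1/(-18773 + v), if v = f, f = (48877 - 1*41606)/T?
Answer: -36669/688394408 ≈ -5.3267e-5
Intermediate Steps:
f = -7271/36669 (f = (48877 - 1*41606)/(-36669) = (48877 - 41606)*(-1/36669) = 7271*(-1/36669) = -7271/36669 ≈ -0.19829)
v = -7271/36669 ≈ -0.19829
1/(-18773 + v) = 1/(-18773 - 7271/36669) = 1/(-688394408/36669) = -36669/688394408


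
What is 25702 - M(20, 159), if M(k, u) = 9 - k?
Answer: 25713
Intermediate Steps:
25702 - M(20, 159) = 25702 - (9 - 1*20) = 25702 - (9 - 20) = 25702 - 1*(-11) = 25702 + 11 = 25713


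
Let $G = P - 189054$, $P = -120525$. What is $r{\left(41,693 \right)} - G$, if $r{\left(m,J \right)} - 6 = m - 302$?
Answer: $309324$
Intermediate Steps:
$r{\left(m,J \right)} = -296 + m$ ($r{\left(m,J \right)} = 6 + \left(m - 302\right) = 6 + \left(-302 + m\right) = -296 + m$)
$G = -309579$ ($G = -120525 - 189054 = -309579$)
$r{\left(41,693 \right)} - G = \left(-296 + 41\right) - -309579 = -255 + 309579 = 309324$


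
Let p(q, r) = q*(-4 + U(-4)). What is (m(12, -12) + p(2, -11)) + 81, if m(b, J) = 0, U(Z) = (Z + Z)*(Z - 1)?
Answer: 153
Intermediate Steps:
U(Z) = 2*Z*(-1 + Z) (U(Z) = (2*Z)*(-1 + Z) = 2*Z*(-1 + Z))
p(q, r) = 36*q (p(q, r) = q*(-4 + 2*(-4)*(-1 - 4)) = q*(-4 + 2*(-4)*(-5)) = q*(-4 + 40) = q*36 = 36*q)
(m(12, -12) + p(2, -11)) + 81 = (0 + 36*2) + 81 = (0 + 72) + 81 = 72 + 81 = 153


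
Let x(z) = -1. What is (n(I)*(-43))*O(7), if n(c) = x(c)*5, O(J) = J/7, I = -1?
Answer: 215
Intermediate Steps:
O(J) = J/7 (O(J) = J*(⅐) = J/7)
n(c) = -5 (n(c) = -1*5 = -5)
(n(I)*(-43))*O(7) = (-5*(-43))*((⅐)*7) = 215*1 = 215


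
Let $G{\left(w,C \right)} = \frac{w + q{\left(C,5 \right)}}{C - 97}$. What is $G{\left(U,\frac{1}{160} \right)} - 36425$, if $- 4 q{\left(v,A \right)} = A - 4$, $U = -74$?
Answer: $- \frac{188422565}{5173} \approx -36424.0$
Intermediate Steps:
$q{\left(v,A \right)} = 1 - \frac{A}{4}$ ($q{\left(v,A \right)} = - \frac{A - 4}{4} = - \frac{-4 + A}{4} = 1 - \frac{A}{4}$)
$G{\left(w,C \right)} = \frac{- \frac{1}{4} + w}{-97 + C}$ ($G{\left(w,C \right)} = \frac{w + \left(1 - \frac{5}{4}\right)}{C - 97} = \frac{w + \left(1 - \frac{5}{4}\right)}{-97 + C} = \frac{w - \frac{1}{4}}{-97 + C} = \frac{- \frac{1}{4} + w}{-97 + C}$)
$G{\left(U,\frac{1}{160} \right)} - 36425 = \frac{- \frac{1}{4} - 74}{-97 + \frac{1}{160}} - 36425 = \frac{1}{-97 + \frac{1}{160}} \left(- \frac{297}{4}\right) - 36425 = \frac{1}{- \frac{15519}{160}} \left(- \frac{297}{4}\right) - 36425 = \left(- \frac{160}{15519}\right) \left(- \frac{297}{4}\right) - 36425 = \frac{3960}{5173} - 36425 = - \frac{188422565}{5173}$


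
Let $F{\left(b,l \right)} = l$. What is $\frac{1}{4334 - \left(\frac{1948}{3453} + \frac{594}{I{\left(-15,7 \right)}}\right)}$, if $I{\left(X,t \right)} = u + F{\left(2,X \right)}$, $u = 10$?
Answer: $\frac{17265}{76867852} \approx 0.00022461$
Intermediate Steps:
$I{\left(X,t \right)} = 10 + X$
$\frac{1}{4334 - \left(\frac{1948}{3453} + \frac{594}{I{\left(-15,7 \right)}}\right)} = \frac{1}{4334 - \left(\frac{1948}{3453} + \frac{594}{10 - 15}\right)} = \frac{1}{4334 - \left(\frac{1948}{3453} + \frac{594}{-5}\right)} = \frac{1}{4334 - - \frac{2041342}{17265}} = \frac{1}{4334 + \left(- \frac{1948}{3453} + \frac{594}{5}\right)} = \frac{1}{4334 + \frac{2041342}{17265}} = \frac{1}{\frac{76867852}{17265}} = \frac{17265}{76867852}$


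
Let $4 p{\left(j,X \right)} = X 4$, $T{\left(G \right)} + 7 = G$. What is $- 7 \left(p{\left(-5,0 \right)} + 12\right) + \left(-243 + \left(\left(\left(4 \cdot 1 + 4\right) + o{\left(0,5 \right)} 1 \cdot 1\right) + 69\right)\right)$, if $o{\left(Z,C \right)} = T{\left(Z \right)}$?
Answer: $-257$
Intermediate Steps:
$T{\left(G \right)} = -7 + G$
$o{\left(Z,C \right)} = -7 + Z$
$p{\left(j,X \right)} = X$ ($p{\left(j,X \right)} = \frac{X 4}{4} = \frac{4 X}{4} = X$)
$- 7 \left(p{\left(-5,0 \right)} + 12\right) + \left(-243 + \left(\left(\left(4 \cdot 1 + 4\right) + o{\left(0,5 \right)} 1 \cdot 1\right) + 69\right)\right) = - 7 \left(0 + 12\right) - \left(166 - \left(-7 + 0\right) 1 \cdot 1\right) = \left(-7\right) 12 - \left(166 - \left(-7\right) 1 \cdot 1\right) = -84 + \left(-243 + \left(\left(8 - 7\right) + 69\right)\right) = -84 + \left(-243 + \left(1 + 69\right)\right) = -84 + \left(-243 + 70\right) = -84 - 173 = -257$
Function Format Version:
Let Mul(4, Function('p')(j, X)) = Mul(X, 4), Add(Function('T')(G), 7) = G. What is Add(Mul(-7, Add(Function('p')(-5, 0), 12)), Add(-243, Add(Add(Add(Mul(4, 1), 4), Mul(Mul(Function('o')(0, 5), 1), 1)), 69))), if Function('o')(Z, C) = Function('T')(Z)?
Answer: -257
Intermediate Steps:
Function('T')(G) = Add(-7, G)
Function('o')(Z, C) = Add(-7, Z)
Function('p')(j, X) = X (Function('p')(j, X) = Mul(Rational(1, 4), Mul(X, 4)) = Mul(Rational(1, 4), Mul(4, X)) = X)
Add(Mul(-7, Add(Function('p')(-5, 0), 12)), Add(-243, Add(Add(Add(Mul(4, 1), 4), Mul(Mul(Function('o')(0, 5), 1), 1)), 69))) = Add(Mul(-7, Add(0, 12)), Add(-243, Add(Add(Add(Mul(4, 1), 4), Mul(Mul(Add(-7, 0), 1), 1)), 69))) = Add(Mul(-7, 12), Add(-243, Add(Add(Add(4, 4), Mul(Mul(-7, 1), 1)), 69))) = Add(-84, Add(-243, Add(Add(8, Mul(-7, 1)), 69))) = Add(-84, Add(-243, Add(Add(8, -7), 69))) = Add(-84, Add(-243, Add(1, 69))) = Add(-84, Add(-243, 70)) = Add(-84, -173) = -257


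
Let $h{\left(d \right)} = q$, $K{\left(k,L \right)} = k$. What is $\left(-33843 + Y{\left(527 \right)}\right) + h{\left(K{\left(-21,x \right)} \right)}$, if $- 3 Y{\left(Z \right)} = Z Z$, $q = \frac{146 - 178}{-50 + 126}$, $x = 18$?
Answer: $- \frac{7205926}{57} \approx -1.2642 \cdot 10^{5}$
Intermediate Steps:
$q = - \frac{8}{19}$ ($q = - \frac{32}{76} = \left(-32\right) \frac{1}{76} = - \frac{8}{19} \approx -0.42105$)
$h{\left(d \right)} = - \frac{8}{19}$
$Y{\left(Z \right)} = - \frac{Z^{2}}{3}$ ($Y{\left(Z \right)} = - \frac{Z Z}{3} = - \frac{Z^{2}}{3}$)
$\left(-33843 + Y{\left(527 \right)}\right) + h{\left(K{\left(-21,x \right)} \right)} = \left(-33843 - \frac{527^{2}}{3}\right) - \frac{8}{19} = \left(-33843 - \frac{277729}{3}\right) - \frac{8}{19} = - \frac{379258}{3} - \frac{8}{19} = - \frac{7205926}{57}$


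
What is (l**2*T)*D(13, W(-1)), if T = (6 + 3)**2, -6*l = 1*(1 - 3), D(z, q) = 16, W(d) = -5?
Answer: 144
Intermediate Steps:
l = 1/3 (l = -(1 - 3)/6 = -(-2)/6 = -1/6*(-2) = 1/3 ≈ 0.33333)
T = 81 (T = 9**2 = 81)
(l**2*T)*D(13, W(-1)) = ((1/3)**2*81)*16 = ((1/9)*81)*16 = 9*16 = 144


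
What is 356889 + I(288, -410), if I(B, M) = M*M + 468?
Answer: 525457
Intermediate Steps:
I(B, M) = 468 + M² (I(B, M) = M² + 468 = 468 + M²)
356889 + I(288, -410) = 356889 + (468 + (-410)²) = 356889 + (468 + 168100) = 356889 + 168568 = 525457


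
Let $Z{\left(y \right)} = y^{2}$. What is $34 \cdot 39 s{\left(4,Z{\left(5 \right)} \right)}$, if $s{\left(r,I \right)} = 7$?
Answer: $9282$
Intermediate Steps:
$34 \cdot 39 s{\left(4,Z{\left(5 \right)} \right)} = 34 \cdot 39 \cdot 7 = 1326 \cdot 7 = 9282$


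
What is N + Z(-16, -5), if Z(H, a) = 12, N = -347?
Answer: -335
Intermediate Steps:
N + Z(-16, -5) = -347 + 12 = -335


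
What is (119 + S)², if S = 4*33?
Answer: 63001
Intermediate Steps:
S = 132
(119 + S)² = (119 + 132)² = 251² = 63001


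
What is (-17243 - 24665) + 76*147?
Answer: -30736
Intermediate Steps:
(-17243 - 24665) + 76*147 = -41908 + 11172 = -30736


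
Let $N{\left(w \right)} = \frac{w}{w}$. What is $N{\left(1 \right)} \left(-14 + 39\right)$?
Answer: $25$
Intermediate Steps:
$N{\left(w \right)} = 1$
$N{\left(1 \right)} \left(-14 + 39\right) = 1 \left(-14 + 39\right) = 1 \cdot 25 = 25$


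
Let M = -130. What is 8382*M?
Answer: -1089660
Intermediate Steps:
8382*M = 8382*(-130) = -1089660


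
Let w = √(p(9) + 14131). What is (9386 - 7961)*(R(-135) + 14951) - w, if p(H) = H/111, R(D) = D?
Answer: 21112800 - 5*√773818/37 ≈ 2.1113e+7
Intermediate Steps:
p(H) = H/111 (p(H) = H*(1/111) = H/111)
w = 5*√773818/37 (w = √((1/111)*9 + 14131) = √(3/37 + 14131) = √(522850/37) = 5*√773818/37 ≈ 118.87)
(9386 - 7961)*(R(-135) + 14951) - w = (9386 - 7961)*(-135 + 14951) - 5*√773818/37 = 1425*14816 - 5*√773818/37 = 21112800 - 5*√773818/37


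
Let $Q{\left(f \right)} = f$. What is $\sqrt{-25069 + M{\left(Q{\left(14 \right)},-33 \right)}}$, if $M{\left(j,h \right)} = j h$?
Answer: $11 i \sqrt{211} \approx 159.78 i$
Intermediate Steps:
$M{\left(j,h \right)} = h j$
$\sqrt{-25069 + M{\left(Q{\left(14 \right)},-33 \right)}} = \sqrt{-25069 - 462} = \sqrt{-25531} = 11 i \sqrt{211}$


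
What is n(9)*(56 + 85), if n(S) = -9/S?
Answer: -141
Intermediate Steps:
n(9)*(56 + 85) = (-9/9)*(56 + 85) = -9*1/9*141 = -1*141 = -141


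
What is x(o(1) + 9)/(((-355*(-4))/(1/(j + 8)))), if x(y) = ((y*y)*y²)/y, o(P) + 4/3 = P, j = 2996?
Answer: 2197/14396670 ≈ 0.00015260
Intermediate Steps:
o(P) = -4/3 + P
x(y) = y³ (x(y) = (y²*y²)/y = y⁴/y = y³)
x(o(1) + 9)/(((-355*(-4))/(1/(j + 8)))) = ((-4/3 + 1) + 9)³/(((-355*(-4))/(1/(2996 + 8)))) = (-⅓ + 9)³/((1420/(1/3004))) = (26/3)³/((1420/(1/3004))) = 17576/(27*((1420*3004))) = (17576/27)/4265680 = (17576/27)*(1/4265680) = 2197/14396670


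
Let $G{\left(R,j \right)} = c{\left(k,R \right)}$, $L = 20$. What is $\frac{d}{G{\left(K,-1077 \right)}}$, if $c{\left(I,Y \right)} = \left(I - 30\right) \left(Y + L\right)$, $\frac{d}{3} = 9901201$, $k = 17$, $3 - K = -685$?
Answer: $- \frac{9901201}{3068} \approx -3227.3$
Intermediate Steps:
$K = 688$ ($K = 3 - -685 = 3 + 685 = 688$)
$d = 29703603$ ($d = 3 \cdot 9901201 = 29703603$)
$c{\left(I,Y \right)} = \left(-30 + I\right) \left(20 + Y\right)$ ($c{\left(I,Y \right)} = \left(I - 30\right) \left(Y + 20\right) = \left(-30 + I\right) \left(20 + Y\right)$)
$G{\left(R,j \right)} = -260 - 13 R$ ($G{\left(R,j \right)} = -600 - 30 R + 20 \cdot 17 + 17 R = -600 - 30 R + 340 + 17 R = -260 - 13 R$)
$\frac{d}{G{\left(K,-1077 \right)}} = \frac{29703603}{-260 - 8944} = \frac{29703603}{-9204} = 29703603 \left(- \frac{1}{9204}\right) = - \frac{9901201}{3068}$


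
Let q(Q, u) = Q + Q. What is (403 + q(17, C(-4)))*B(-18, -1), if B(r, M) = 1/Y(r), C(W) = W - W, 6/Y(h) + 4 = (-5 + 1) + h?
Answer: -5681/3 ≈ -1893.7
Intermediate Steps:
Y(h) = 6/(-8 + h) (Y(h) = 6/(-4 + ((-5 + 1) + h)) = 6/(-4 + (-4 + h)) = 6/(-8 + h))
C(W) = 0
q(Q, u) = 2*Q
B(r, M) = -4/3 + r/6 (B(r, M) = 1/(6/(-8 + r)) = -4/3 + r/6)
(403 + q(17, C(-4)))*B(-18, -1) = (403 + 2*17)*(-4/3 + (⅙)*(-18)) = (403 + 34)*(-4/3 - 3) = 437*(-13/3) = -5681/3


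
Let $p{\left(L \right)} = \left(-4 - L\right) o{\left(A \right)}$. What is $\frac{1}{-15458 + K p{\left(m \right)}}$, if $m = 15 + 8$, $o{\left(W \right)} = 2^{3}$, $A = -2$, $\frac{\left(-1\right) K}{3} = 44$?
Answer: $\frac{1}{13054} \approx 7.6605 \cdot 10^{-5}$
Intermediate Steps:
$K = -132$ ($K = \left(-3\right) 44 = -132$)
$o{\left(W \right)} = 8$
$m = 23$
$p{\left(L \right)} = -32 - 8 L$ ($p{\left(L \right)} = \left(-4 - L\right) 8 = -32 - 8 L$)
$\frac{1}{-15458 + K p{\left(m \right)}} = \frac{1}{-15458 - 132 \left(-32 - 184\right)} = \frac{1}{-15458 - -28512} = \frac{1}{-15458 + 28512} = \frac{1}{13054}$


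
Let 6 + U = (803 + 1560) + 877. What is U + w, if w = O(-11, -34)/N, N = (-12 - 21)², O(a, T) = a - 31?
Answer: 1173928/363 ≈ 3234.0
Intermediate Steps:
O(a, T) = -31 + a
N = 1089 (N = (-33)² = 1089)
w = -14/363 (w = (-31 - 11)/1089 = -42*1/1089 = -14/363 ≈ -0.038567)
U = 3234 (U = -6 + ((803 + 1560) + 877) = -6 + (2363 + 877) = -6 + 3240 = 3234)
U + w = 3234 - 14/363 = 1173928/363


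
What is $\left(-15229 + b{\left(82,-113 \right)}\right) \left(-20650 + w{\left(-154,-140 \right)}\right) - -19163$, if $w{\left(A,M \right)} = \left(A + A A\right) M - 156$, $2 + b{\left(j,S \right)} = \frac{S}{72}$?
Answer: $\frac{1820315526403}{36} \approx 5.0564 \cdot 10^{10}$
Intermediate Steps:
$b{\left(j,S \right)} = -2 + \frac{S}{72}$
$w{\left(A,M \right)} = -156 + M \left(A + A^{2}\right)$ ($w{\left(A,M \right)} = \left(A + A^{2}\right) M - 156 = M \left(A + A^{2}\right) - 156 = -156 + M \left(A + A^{2}\right)$)
$\left(-15229 + b{\left(82,-113 \right)}\right) \left(-20650 + w{\left(-154,-140 \right)}\right) - -19163 = \left(-15229 + \left(-2 + \frac{1}{72} \left(-113\right)\right)\right) \left(-20650 - \left(-21404 + 3320240\right)\right) - -19163 = \left(-15229 - \frac{257}{72}\right) \left(-20650 - 3298836\right) + 19163 = - \frac{1096745 \left(-20650 - 3298836\right)}{72} + 19163 = \left(- \frac{1096745}{72}\right) \left(-3319486\right) + 19163 = \frac{1820314836535}{36} + 19163 = \frac{1820315526403}{36}$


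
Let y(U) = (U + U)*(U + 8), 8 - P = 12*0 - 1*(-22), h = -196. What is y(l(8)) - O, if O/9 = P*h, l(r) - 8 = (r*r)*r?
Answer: 524424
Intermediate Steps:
P = -14 (P = 8 - (12*0 - 1*(-22)) = 8 - (0 + 22) = 8 - 1*22 = 8 - 22 = -14)
l(r) = 8 + r**3 (l(r) = 8 + (r*r)*r = 8 + r**2*r = 8 + r**3)
y(U) = 2*U*(8 + U) (y(U) = (2*U)*(8 + U) = 2*U*(8 + U))
O = 24696 (O = 9*(-14*(-196)) = 9*2744 = 24696)
y(l(8)) - O = 2*(8 + 8**3)*(8 + (8 + 8**3)) - 1*24696 = 2*(8 + 512)*(8 + (8 + 512)) - 24696 = 2*520*(8 + 520) - 24696 = 2*520*528 - 24696 = 549120 - 24696 = 524424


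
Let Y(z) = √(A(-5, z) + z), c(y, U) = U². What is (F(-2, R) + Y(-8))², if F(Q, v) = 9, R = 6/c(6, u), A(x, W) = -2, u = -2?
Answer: (9 + I*√10)² ≈ 71.0 + 56.921*I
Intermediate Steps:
Y(z) = √(-2 + z)
R = 3/2 (R = 6/((-2)²) = 6/4 = 6*(¼) = 3/2 ≈ 1.5000)
(F(-2, R) + Y(-8))² = (9 + √(-2 - 8))² = (9 + √(-10))² = (9 + I*√10)²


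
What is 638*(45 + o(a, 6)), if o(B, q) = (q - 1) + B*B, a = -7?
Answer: 63162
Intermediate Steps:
o(B, q) = -1 + q + B**2 (o(B, q) = (-1 + q) + B**2 = -1 + q + B**2)
638*(45 + o(a, 6)) = 638*(45 + (-1 + 6 + (-7)**2)) = 638*(45 + (-1 + 6 + 49)) = 638*(45 + 54) = 638*99 = 63162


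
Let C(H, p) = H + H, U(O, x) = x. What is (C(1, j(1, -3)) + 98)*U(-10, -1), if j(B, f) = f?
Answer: -100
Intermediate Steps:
C(H, p) = 2*H
(C(1, j(1, -3)) + 98)*U(-10, -1) = (2*1 + 98)*(-1) = (2 + 98)*(-1) = 100*(-1) = -100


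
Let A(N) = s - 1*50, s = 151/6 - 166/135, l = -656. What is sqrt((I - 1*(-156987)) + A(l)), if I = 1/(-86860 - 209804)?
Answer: sqrt(777040769441682210)/2224980 ≈ 396.18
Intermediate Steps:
s = 6463/270 (s = 151*(1/6) - 166*1/135 = 151/6 - 166/135 = 6463/270 ≈ 23.937)
I = -1/296664 (I = 1/(-296664) = -1/296664 ≈ -3.3708e-6)
A(N) = -7037/270 (A(N) = 6463/270 - 1*50 = 6463/270 - 50 = -7037/270)
sqrt((I - 1*(-156987)) + A(l)) = sqrt((-1/296664 - 1*(-156987)) - 7037/270) = sqrt((-1/296664 + 156987) - 7037/270) = sqrt(46572391367/296664 - 7037/270) = sqrt(2095409674087/13349880) = sqrt(777040769441682210)/2224980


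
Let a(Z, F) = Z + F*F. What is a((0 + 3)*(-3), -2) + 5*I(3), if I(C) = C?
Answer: 10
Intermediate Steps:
a(Z, F) = Z + F²
a((0 + 3)*(-3), -2) + 5*I(3) = ((0 + 3)*(-3) + (-2)²) + 5*3 = (3*(-3) + 4) + 15 = (-9 + 4) + 15 = -5 + 15 = 10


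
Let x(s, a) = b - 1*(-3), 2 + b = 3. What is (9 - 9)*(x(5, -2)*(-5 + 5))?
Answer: 0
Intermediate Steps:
b = 1 (b = -2 + 3 = 1)
x(s, a) = 4 (x(s, a) = 1 - 1*(-3) = 1 + 3 = 4)
(9 - 9)*(x(5, -2)*(-5 + 5)) = (9 - 9)*(4*(-5 + 5)) = 0*(4*0) = 0*0 = 0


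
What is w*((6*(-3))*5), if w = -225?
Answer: 20250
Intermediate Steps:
w*((6*(-3))*5) = -225*6*(-3)*5 = -(-4050)*5 = -225*(-90) = 20250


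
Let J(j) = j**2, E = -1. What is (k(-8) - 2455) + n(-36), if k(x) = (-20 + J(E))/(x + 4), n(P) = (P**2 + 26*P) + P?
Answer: -8505/4 ≈ -2126.3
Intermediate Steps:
n(P) = P**2 + 27*P
k(x) = -19/(4 + x) (k(x) = (-20 + (-1)**2)/(x + 4) = (-20 + 1)/(4 + x) = -19/(4 + x))
(k(-8) - 2455) + n(-36) = (-19/(4 - 8) - 2455) - 36*(27 - 36) = (-19/(-4) - 2455) - 36*(-9) = (-19*(-1/4) - 2455) + 324 = (19/4 - 2455) + 324 = -9801/4 + 324 = -8505/4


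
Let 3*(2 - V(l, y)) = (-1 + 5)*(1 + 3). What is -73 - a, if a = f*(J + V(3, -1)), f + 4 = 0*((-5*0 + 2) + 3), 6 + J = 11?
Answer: -199/3 ≈ -66.333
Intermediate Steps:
V(l, y) = -10/3 (V(l, y) = 2 - (-1 + 5)*(1 + 3)/3 = 2 - 4*4/3 = 2 - ⅓*16 = 2 - 16/3 = -10/3)
J = 5 (J = -6 + 11 = 5)
f = -4 (f = -4 + 0*((-5*0 + 2) + 3) = -4 + 0*((0 + 2) + 3) = -4 + 0*(2 + 3) = -4 + 0*5 = -4 + 0 = -4)
a = -20/3 (a = -4*(5 - 10/3) = -4*5/3 = -20/3 ≈ -6.6667)
-73 - a = -73 - 1*(-20/3) = -73 + 20/3 = -199/3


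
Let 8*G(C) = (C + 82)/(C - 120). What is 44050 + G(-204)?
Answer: 57088861/1296 ≈ 44050.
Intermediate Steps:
G(C) = (82 + C)/(8*(-120 + C)) (G(C) = ((C + 82)/(C - 120))/8 = ((82 + C)/(-120 + C))/8 = (82 + C)/(8*(-120 + C)))
44050 + G(-204) = 44050 + (82 - 204)/(8*(-120 - 204)) = 44050 + (1/8)*(-122)/(-324) = 44050 + (1/8)*(-1/324)*(-122) = 44050 + 61/1296 = 57088861/1296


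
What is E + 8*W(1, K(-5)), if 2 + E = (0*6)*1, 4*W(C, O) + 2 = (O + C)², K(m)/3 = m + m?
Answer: 1676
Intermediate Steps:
K(m) = 6*m (K(m) = 3*(m + m) = 3*(2*m) = 6*m)
W(C, O) = -½ + (C + O)²/4 (W(C, O) = -½ + (O + C)²/4 = -½ + (C + O)²/4)
E = -2 (E = -2 + (0*6)*1 = -2 + 0*1 = -2 + 0 = -2)
E + 8*W(1, K(-5)) = -2 + 8*(-½ + (1 + 6*(-5))²/4) = -2 + 8*(-½ + (1 - 30)²/4) = -2 + 8*(-½ + (¼)*(-29)²) = -2 + 8*(-½ + (¼)*841) = -2 + 8*(-½ + 841/4) = -2 + 8*(839/4) = -2 + 1678 = 1676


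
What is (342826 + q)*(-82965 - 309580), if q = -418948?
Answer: 29881310490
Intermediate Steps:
(342826 + q)*(-82965 - 309580) = (342826 - 418948)*(-82965 - 309580) = -76122*(-392545) = 29881310490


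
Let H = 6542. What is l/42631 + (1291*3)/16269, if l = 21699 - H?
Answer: 137233032/231187913 ≈ 0.59360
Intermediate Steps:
l = 15157 (l = 21699 - 1*6542 = 21699 - 6542 = 15157)
l/42631 + (1291*3)/16269 = 15157/42631 + (1291*3)/16269 = 15157*(1/42631) + 3873*(1/16269) = 15157/42631 + 1291/5423 = 137233032/231187913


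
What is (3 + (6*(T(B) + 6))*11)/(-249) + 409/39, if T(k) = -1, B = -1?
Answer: 29618/3237 ≈ 9.1498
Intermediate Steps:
(3 + (6*(T(B) + 6))*11)/(-249) + 409/39 = (3 + (6*(-1 + 6))*11)/(-249) + 409/39 = (3 + (6*5)*11)*(-1/249) + 409*(1/39) = (3 + 30*11)*(-1/249) + 409/39 = (3 + 330)*(-1/249) + 409/39 = 333*(-1/249) + 409/39 = -111/83 + 409/39 = 29618/3237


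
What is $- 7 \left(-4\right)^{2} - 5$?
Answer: $-117$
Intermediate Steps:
$- 7 \left(-4\right)^{2} - 5 = \left(-7\right) 16 - 5 = -112 - 5 = -117$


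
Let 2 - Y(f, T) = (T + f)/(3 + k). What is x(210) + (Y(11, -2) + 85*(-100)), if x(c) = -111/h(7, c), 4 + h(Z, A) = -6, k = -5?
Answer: -42412/5 ≈ -8482.4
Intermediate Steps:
Y(f, T) = 2 + T/2 + f/2 (Y(f, T) = 2 - (T + f)/(3 - 5) = 2 - (T + f)/(-2) = 2 - (T + f)*(-1)/2 = 2 - (-T/2 - f/2) = 2 + (T/2 + f/2) = 2 + T/2 + f/2)
h(Z, A) = -10 (h(Z, A) = -4 - 6 = -10)
x(c) = 111/10 (x(c) = -111/(-10) = -111*(-⅒) = 111/10)
x(210) + (Y(11, -2) + 85*(-100)) = 111/10 + ((2 + (½)*(-2) + (½)*11) + 85*(-100)) = 111/10 + ((2 - 1 + 11/2) - 8500) = 111/10 + (13/2 - 8500) = 111/10 - 16987/2 = -42412/5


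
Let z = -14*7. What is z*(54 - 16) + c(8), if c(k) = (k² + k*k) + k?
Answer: -3588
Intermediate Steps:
c(k) = k + 2*k² (c(k) = (k² + k²) + k = 2*k² + k = k + 2*k²)
z = -98
z*(54 - 16) + c(8) = -98*(54 - 16) + 8*(1 + 2*8) = -98*38 + 8*(1 + 16) = -3724 + 8*17 = -3724 + 136 = -3588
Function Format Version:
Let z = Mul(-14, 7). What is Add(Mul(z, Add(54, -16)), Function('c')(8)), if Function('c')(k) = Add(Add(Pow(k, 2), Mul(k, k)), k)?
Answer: -3588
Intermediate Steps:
Function('c')(k) = Add(k, Mul(2, Pow(k, 2))) (Function('c')(k) = Add(Add(Pow(k, 2), Pow(k, 2)), k) = Add(Mul(2, Pow(k, 2)), k) = Add(k, Mul(2, Pow(k, 2))))
z = -98
Add(Mul(z, Add(54, -16)), Function('c')(8)) = Add(Mul(-98, Add(54, -16)), Mul(8, Add(1, Mul(2, 8)))) = Add(Mul(-98, 38), Mul(8, Add(1, 16))) = Add(-3724, Mul(8, 17)) = Add(-3724, 136) = -3588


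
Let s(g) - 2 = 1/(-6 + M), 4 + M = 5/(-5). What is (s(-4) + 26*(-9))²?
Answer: 6517809/121 ≈ 53866.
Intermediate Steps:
M = -5 (M = -4 + 5/(-5) = -4 + 5*(-⅕) = -4 - 1 = -5)
s(g) = 21/11 (s(g) = 2 + 1/(-6 - 5) = 2 + 1/(-11) = 2 - 1/11 = 21/11)
(s(-4) + 26*(-9))² = (21/11 + 26*(-9))² = (21/11 - 234)² = (-2553/11)² = 6517809/121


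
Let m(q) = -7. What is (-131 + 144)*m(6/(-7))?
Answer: -91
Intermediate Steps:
(-131 + 144)*m(6/(-7)) = (-131 + 144)*(-7) = 13*(-7) = -91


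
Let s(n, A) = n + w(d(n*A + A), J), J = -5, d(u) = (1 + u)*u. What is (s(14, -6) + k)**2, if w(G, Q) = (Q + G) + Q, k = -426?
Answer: 57577744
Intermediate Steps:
d(u) = u*(1 + u)
w(G, Q) = G + 2*Q (w(G, Q) = (G + Q) + Q = G + 2*Q)
s(n, A) = -10 + n + (A + A*n)*(1 + A + A*n) (s(n, A) = n + ((n*A + A)*(1 + (n*A + A)) + 2*(-5)) = n + ((A*n + A)*(1 + (A*n + A)) - 10) = n + ((A + A*n)*(1 + (A + A*n)) - 10) = n + ((A + A*n)*(1 + A + A*n) - 10) = n + (-10 + (A + A*n)*(1 + A + A*n)) = -10 + n + (A + A*n)*(1 + A + A*n))
(s(14, -6) + k)**2 = ((-10 + 14 - 6*(1 + 14)*(1 - 6*(1 + 14))) - 426)**2 = ((-10 + 14 - 6*15*(1 - 6*15)) - 426)**2 = ((-10 + 14 - 6*15*(1 - 90)) - 426)**2 = ((-10 + 14 - 6*15*(-89)) - 426)**2 = ((-10 + 14 + 8010) - 426)**2 = (8014 - 426)**2 = 7588**2 = 57577744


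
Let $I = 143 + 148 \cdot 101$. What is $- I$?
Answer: $-15091$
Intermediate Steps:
$I = 15091$ ($I = 143 + 14948 = 15091$)
$- I = \left(-1\right) 15091 = -15091$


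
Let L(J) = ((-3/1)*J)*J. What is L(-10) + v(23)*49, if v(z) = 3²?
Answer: 141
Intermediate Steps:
v(z) = 9
L(J) = -3*J² (L(J) = ((-3*1)*J)*J = (-3*J)*J = -3*J²)
L(-10) + v(23)*49 = -3*(-10)² + 9*49 = -3*100 + 441 = -300 + 441 = 141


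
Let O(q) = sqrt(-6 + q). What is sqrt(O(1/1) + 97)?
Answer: sqrt(97 + I*sqrt(5)) ≈ 9.8495 + 0.1135*I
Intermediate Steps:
sqrt(O(1/1) + 97) = sqrt(sqrt(-6 + 1/1) + 97) = sqrt(sqrt(-6 + 1) + 97) = sqrt(sqrt(-5) + 97) = sqrt(I*sqrt(5) + 97) = sqrt(97 + I*sqrt(5))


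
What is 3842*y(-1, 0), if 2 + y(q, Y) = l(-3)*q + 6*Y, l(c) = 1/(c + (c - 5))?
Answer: -80682/11 ≈ -7334.7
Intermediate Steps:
l(c) = 1/(-5 + 2*c) (l(c) = 1/(c + (-5 + c)) = 1/(-5 + 2*c))
y(q, Y) = -2 + 6*Y - q/11 (y(q, Y) = -2 + (q/(-5 + 2*(-3)) + 6*Y) = -2 + (q/(-5 - 6) + 6*Y) = -2 + (q/(-11) + 6*Y) = -2 + (-q/11 + 6*Y) = -2 + (6*Y - q/11) = -2 + 6*Y - q/11)
3842*y(-1, 0) = 3842*(-2 + 6*0 - 1/11*(-1)) = 3842*(-2 + 0 + 1/11) = 3842*(-21/11) = -80682/11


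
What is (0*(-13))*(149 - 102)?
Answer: 0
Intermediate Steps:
(0*(-13))*(149 - 102) = 0*47 = 0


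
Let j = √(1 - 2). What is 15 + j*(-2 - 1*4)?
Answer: 15 - 6*I ≈ 15.0 - 6.0*I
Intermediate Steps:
j = I (j = √(-1) = I ≈ 1.0*I)
15 + j*(-2 - 1*4) = 15 + I*(-2 - 1*4) = 15 + I*(-2 - 4) = 15 + I*(-6) = 15 - 6*I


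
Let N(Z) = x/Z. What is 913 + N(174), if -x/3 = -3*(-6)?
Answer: 26468/29 ≈ 912.69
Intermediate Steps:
x = -54 (x = -(-9)*(-6) = -3*18 = -54)
N(Z) = -54/Z
913 + N(174) = 913 - 54/174 = 913 - 54*1/174 = 913 - 9/29 = 26468/29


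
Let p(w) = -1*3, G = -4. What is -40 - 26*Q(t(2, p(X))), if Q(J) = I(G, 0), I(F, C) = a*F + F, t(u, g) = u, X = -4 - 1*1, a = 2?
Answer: 272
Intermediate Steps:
X = -5 (X = -4 - 1 = -5)
p(w) = -3
I(F, C) = 3*F (I(F, C) = 2*F + F = 3*F)
Q(J) = -12 (Q(J) = 3*(-4) = -12)
-40 - 26*Q(t(2, p(X))) = -40 - 26*(-12) = -40 + 312 = 272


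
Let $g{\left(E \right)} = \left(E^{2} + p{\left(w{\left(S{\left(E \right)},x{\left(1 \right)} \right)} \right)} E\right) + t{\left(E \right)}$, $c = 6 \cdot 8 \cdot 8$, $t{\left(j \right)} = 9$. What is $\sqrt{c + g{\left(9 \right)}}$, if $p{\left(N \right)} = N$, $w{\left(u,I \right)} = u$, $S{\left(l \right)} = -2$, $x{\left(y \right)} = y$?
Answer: $2 \sqrt{114} \approx 21.354$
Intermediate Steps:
$c = 384$ ($c = 48 \cdot 8 = 384$)
$g{\left(E \right)} = 9 + E^{2} - 2 E$ ($g{\left(E \right)} = \left(E^{2} - 2 E\right) + 9 = 9 + E^{2} - 2 E$)
$\sqrt{c + g{\left(9 \right)}} = \sqrt{384 + \left(9 + 9^{2} - 18\right)} = \sqrt{384 + \left(9 + 81 - 18\right)} = \sqrt{384 + 72} = \sqrt{456} = 2 \sqrt{114}$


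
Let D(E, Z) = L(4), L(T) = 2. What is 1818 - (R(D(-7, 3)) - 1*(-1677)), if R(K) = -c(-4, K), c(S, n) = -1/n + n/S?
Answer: 140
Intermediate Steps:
D(E, Z) = 2
R(K) = 1/K + K/4 (R(K) = -(-1/K + K/(-4)) = -(-1/K + K*(-¼)) = -(-1/K - K/4) = 1/K + K/4)
1818 - (R(D(-7, 3)) - 1*(-1677)) = 1818 - ((1/2 + (¼)*2) - 1*(-1677)) = 1818 - ((½ + ½) + 1677) = 1818 - (1 + 1677) = 1818 - 1*1678 = 1818 - 1678 = 140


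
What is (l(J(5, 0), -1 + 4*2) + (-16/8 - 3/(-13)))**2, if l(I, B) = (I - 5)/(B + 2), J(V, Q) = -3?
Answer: 96721/13689 ≈ 7.0656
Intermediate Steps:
l(I, B) = (-5 + I)/(2 + B)
(l(J(5, 0), -1 + 4*2) + (-16/8 - 3/(-13)))**2 = ((-5 - 3)/(2 + (-1 + 4*2)) + (-16/8 - 3/(-13)))**2 = (-8/(2 + (-1 + 8)) + (-16*1/8 - 3*(-1/13)))**2 = (-8/(2 + 7) + (-2 + 3/13))**2 = (-8/9 - 23/13)**2 = (-311/117)**2 = 96721/13689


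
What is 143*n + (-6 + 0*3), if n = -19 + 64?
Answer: 6429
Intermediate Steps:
n = 45
143*n + (-6 + 0*3) = 143*45 + (-6 + 0*3) = 6435 + (-6 + 0) = 6435 - 6 = 6429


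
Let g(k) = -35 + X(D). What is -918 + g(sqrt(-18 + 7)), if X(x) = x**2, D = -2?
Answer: -949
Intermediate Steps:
g(k) = -31 (g(k) = -35 + (-2)**2 = -35 + 4 = -31)
-918 + g(sqrt(-18 + 7)) = -918 - 31 = -949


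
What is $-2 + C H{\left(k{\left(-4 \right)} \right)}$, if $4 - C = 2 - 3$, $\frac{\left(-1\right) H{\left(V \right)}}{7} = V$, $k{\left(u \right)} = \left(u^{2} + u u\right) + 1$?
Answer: $-1157$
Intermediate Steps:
$k{\left(u \right)} = 1 + 2 u^{2}$ ($k{\left(u \right)} = \left(u^{2} + u^{2}\right) + 1 = 2 u^{2} + 1 = 1 + 2 u^{2}$)
$H{\left(V \right)} = - 7 V$
$C = 5$ ($C = 4 - \left(2 - 3\right) = 4 - -1 = 4 + 1 = 5$)
$-2 + C H{\left(k{\left(-4 \right)} \right)} = -2 + 5 \left(- 7 \left(1 + 2 \left(-4\right)^{2}\right)\right) = -2 + 5 \left(- 7 \left(1 + 2 \cdot 16\right)\right) = -2 + 5 \left(- 7 \left(1 + 32\right)\right) = -2 + 5 \left(\left(-7\right) 33\right) = -2 + 5 \left(-231\right) = -2 - 1155 = -1157$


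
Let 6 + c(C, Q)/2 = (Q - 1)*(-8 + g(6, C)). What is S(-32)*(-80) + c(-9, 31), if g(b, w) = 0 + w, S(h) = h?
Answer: 1528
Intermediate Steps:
g(b, w) = w
c(C, Q) = -12 + 2*(-1 + Q)*(-8 + C) (c(C, Q) = -12 + 2*((Q - 1)*(-8 + C)) = -12 + 2*((-1 + Q)*(-8 + C)) = -12 + 2*(-1 + Q)*(-8 + C))
S(-32)*(-80) + c(-9, 31) = -32*(-80) + (4 - 16*31 - 2*(-9) + 2*(-9)*31) = 2560 + (4 - 496 + 18 - 558) = 2560 - 1032 = 1528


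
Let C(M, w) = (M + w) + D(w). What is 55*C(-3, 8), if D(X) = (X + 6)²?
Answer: 11055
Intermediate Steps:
D(X) = (6 + X)²
C(M, w) = M + w + (6 + w)² (C(M, w) = (M + w) + (6 + w)² = M + w + (6 + w)²)
55*C(-3, 8) = 55*(-3 + 8 + (6 + 8)²) = 55*(-3 + 8 + 14²) = 55*(-3 + 8 + 196) = 55*201 = 11055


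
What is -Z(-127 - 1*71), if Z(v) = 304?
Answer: -304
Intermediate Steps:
-Z(-127 - 1*71) = -1*304 = -304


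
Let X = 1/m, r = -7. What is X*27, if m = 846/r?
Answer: -21/94 ≈ -0.22340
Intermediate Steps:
m = -846/7 (m = 846/(-7) = 846*(-⅐) = -846/7 ≈ -120.86)
X = -7/846 (X = 1/(-846/7) = -7/846 ≈ -0.0082742)
X*27 = -7/846*27 = -21/94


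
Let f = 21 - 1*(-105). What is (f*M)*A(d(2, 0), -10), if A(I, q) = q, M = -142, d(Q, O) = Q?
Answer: 178920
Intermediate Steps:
f = 126 (f = 21 + 105 = 126)
(f*M)*A(d(2, 0), -10) = (126*(-142))*(-10) = -17892*(-10) = 178920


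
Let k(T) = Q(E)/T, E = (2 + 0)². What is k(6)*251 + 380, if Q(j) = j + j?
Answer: 2144/3 ≈ 714.67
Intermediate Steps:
E = 4 (E = 2² = 4)
Q(j) = 2*j
k(T) = 8/T (k(T) = (2*4)/T = 8/T)
k(6)*251 + 380 = (8/6)*251 + 380 = (8*(⅙))*251 + 380 = (4/3)*251 + 380 = 1004/3 + 380 = 2144/3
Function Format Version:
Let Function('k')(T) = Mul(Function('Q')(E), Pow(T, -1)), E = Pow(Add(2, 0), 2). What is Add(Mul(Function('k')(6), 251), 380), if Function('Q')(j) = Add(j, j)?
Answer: Rational(2144, 3) ≈ 714.67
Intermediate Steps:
E = 4 (E = Pow(2, 2) = 4)
Function('Q')(j) = Mul(2, j)
Function('k')(T) = Mul(8, Pow(T, -1)) (Function('k')(T) = Mul(Mul(2, 4), Pow(T, -1)) = Mul(8, Pow(T, -1)))
Add(Mul(Function('k')(6), 251), 380) = Add(Mul(Mul(8, Pow(6, -1)), 251), 380) = Add(Mul(Mul(8, Rational(1, 6)), 251), 380) = Add(Mul(Rational(4, 3), 251), 380) = Add(Rational(1004, 3), 380) = Rational(2144, 3)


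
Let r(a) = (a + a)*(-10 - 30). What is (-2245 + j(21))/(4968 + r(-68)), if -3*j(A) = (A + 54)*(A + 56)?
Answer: -2085/5204 ≈ -0.40065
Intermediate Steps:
j(A) = -(54 + A)*(56 + A)/3 (j(A) = -(A + 54)*(A + 56)/3 = -(54 + A)*(56 + A)/3)
r(a) = -80*a (r(a) = (2*a)*(-40) = -80*a)
(-2245 + j(21))/(4968 + r(-68)) = (-2245 + (-1008 - 110/3*21 - ⅓*21²))/(4968 - 80*(-68)) = (-2245 + (-1008 - 770 - ⅓*441))/(4968 + 5440) = (-2245 + (-1008 - 770 - 147))/10408 = (-2245 - 1925)*(1/10408) = -4170*1/10408 = -2085/5204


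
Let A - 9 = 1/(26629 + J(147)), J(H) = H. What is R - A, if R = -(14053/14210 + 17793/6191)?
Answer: -15150007111539/1177797384680 ≈ -12.863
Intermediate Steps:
A = 240985/26776 (A = 9 + 1/(26629 + 147) = 9 + 1/26776 = 240985/26776 ≈ 9.0000)
R = -339840653/87974110 (R = -(14053*(1/14210) + 17793*(1/6191)) = -(14053/14210 + 17793/6191) = -1*339840653/87974110 = -339840653/87974110 ≈ -3.8630)
R - A = -339840653/87974110 - 1*240985/26776 = -339840653/87974110 - 240985/26776 = -15150007111539/1177797384680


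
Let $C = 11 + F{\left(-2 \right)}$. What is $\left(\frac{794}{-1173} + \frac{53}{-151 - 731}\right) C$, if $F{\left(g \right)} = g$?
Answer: $- \frac{254159}{38318} \approx -6.6329$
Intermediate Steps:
$C = 9$ ($C = 11 - 2 = 9$)
$\left(\frac{794}{-1173} + \frac{53}{-151 - 731}\right) C = \left(\frac{794}{-1173} + \frac{53}{-151 - 731}\right) 9 = \left(794 \left(- \frac{1}{1173}\right) + \frac{53}{-151 - 731}\right) 9 = \left(- \frac{794}{1173} + \frac{53}{-882}\right) 9 = \left(- \frac{794}{1173} + 53 \left(- \frac{1}{882}\right)\right) 9 = \left(- \frac{794}{1173} - \frac{53}{882}\right) 9 = \left(- \frac{254159}{344862}\right) 9 = - \frac{254159}{38318}$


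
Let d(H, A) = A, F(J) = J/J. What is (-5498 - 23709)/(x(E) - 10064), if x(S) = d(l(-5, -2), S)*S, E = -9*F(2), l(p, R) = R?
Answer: 29207/9983 ≈ 2.9257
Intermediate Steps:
F(J) = 1
E = -9 (E = -9*1 = -9)
x(S) = S² (x(S) = S*S = S²)
(-5498 - 23709)/(x(E) - 10064) = (-5498 - 23709)/((-9)² - 10064) = -29207/(81 - 10064) = -29207/(-9983) = -29207*(-1/9983) = 29207/9983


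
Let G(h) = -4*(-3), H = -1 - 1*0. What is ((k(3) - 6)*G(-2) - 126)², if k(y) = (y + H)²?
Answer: 22500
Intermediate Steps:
H = -1 (H = -1 + 0 = -1)
G(h) = 12
k(y) = (-1 + y)² (k(y) = (y - 1)² = (-1 + y)²)
((k(3) - 6)*G(-2) - 126)² = (((-1 + 3)² - 6)*12 - 126)² = ((2² - 6)*12 - 126)² = ((4 - 6)*12 - 126)² = (-2*12 - 126)² = (-24 - 126)² = (-150)² = 22500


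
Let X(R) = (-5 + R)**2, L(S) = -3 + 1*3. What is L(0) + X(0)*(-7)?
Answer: -175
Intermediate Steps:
L(S) = 0 (L(S) = -3 + 3 = 0)
L(0) + X(0)*(-7) = 0 + (-5 + 0)**2*(-7) = 0 + (-5)**2*(-7) = 0 + 25*(-7) = 0 - 175 = -175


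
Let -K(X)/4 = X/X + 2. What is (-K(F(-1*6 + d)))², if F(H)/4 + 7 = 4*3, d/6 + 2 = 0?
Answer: 144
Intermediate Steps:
d = -12 (d = -12 + 6*0 = -12 + 0 = -12)
F(H) = 20 (F(H) = -28 + 4*(4*3) = -28 + 4*12 = -28 + 48 = 20)
K(X) = -12 (K(X) = -4*(X/X + 2) = -4*(1 + 2) = -4*3 = -12)
(-K(F(-1*6 + d)))² = (-1*(-12))² = 12² = 144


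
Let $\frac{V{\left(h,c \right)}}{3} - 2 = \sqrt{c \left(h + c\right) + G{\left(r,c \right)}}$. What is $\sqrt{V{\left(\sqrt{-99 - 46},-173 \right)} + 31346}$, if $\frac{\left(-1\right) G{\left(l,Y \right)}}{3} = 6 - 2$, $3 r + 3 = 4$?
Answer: $\sqrt{31352 + 3 \sqrt{29917 - 173 i \sqrt{145}}} \approx 178.53 - 0.0506 i$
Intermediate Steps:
$r = \frac{1}{3}$ ($r = -1 + \frac{1}{3} \cdot 4 = -1 + \frac{4}{3} = \frac{1}{3} \approx 0.33333$)
$G{\left(l,Y \right)} = -12$ ($G{\left(l,Y \right)} = - 3 \left(6 - 2\right) = \left(-3\right) 4 = -12$)
$V{\left(h,c \right)} = 6 + 3 \sqrt{-12 + c \left(c + h\right)}$ ($V{\left(h,c \right)} = 6 + 3 \sqrt{c \left(h + c\right) - 12} = 6 + 3 \sqrt{c \left(c + h\right) - 12} = 6 + 3 \sqrt{-12 + c \left(c + h\right)}$)
$\sqrt{V{\left(\sqrt{-99 - 46},-173 \right)} + 31346} = \sqrt{\left(6 + 3 \sqrt{-12 + \left(-173\right)^{2} - 173 \sqrt{-99 - 46}}\right) + 31346} = \sqrt{\left(6 + 3 \sqrt{-12 + 29929 - 173 \sqrt{-145}}\right) + 31346} = \sqrt{\left(6 + 3 \sqrt{-12 + 29929 - 173 i \sqrt{145}}\right) + 31346} = \sqrt{\left(6 + 3 \sqrt{29917 - 173 i \sqrt{145}}\right) + 31346} = \sqrt{31352 + 3 \sqrt{29917 - 173 i \sqrt{145}}}$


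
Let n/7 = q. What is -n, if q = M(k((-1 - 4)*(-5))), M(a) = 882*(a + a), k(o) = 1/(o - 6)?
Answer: -12348/19 ≈ -649.89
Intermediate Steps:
k(o) = 1/(-6 + o)
M(a) = 1764*a (M(a) = 882*(2*a) = 1764*a)
q = 1764/19 (q = 1764/(-6 + (-1 - 4)*(-5)) = 1764/(-6 - 5*(-5)) = 1764/(-6 + 25) = 1764/19 ≈ 92.842)
n = 12348/19 (n = 7*(1764/19) = 12348/19 ≈ 649.89)
-n = -1*12348/19 = -12348/19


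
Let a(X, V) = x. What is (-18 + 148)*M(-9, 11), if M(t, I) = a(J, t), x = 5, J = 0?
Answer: 650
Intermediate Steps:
a(X, V) = 5
M(t, I) = 5
(-18 + 148)*M(-9, 11) = (-18 + 148)*5 = 130*5 = 650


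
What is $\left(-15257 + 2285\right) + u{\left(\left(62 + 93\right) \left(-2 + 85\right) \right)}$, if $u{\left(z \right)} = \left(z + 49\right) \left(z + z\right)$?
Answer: $332264248$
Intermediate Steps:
$u{\left(z \right)} = 2 z \left(49 + z\right)$ ($u{\left(z \right)} = \left(49 + z\right) 2 z = 2 z \left(49 + z\right)$)
$\left(-15257 + 2285\right) + u{\left(\left(62 + 93\right) \left(-2 + 85\right) \right)} = \left(-15257 + 2285\right) + 2 \left(62 + 93\right) \left(-2 + 85\right) \left(49 + \left(62 + 93\right) \left(-2 + 85\right)\right) = -12972 + 2 \cdot 155 \cdot 83 \left(49 + 155 \cdot 83\right) = -12972 + 2 \cdot 12865 \left(49 + 12865\right) = -12972 + 2 \cdot 12865 \cdot 12914 = -12972 + 332277220 = 332264248$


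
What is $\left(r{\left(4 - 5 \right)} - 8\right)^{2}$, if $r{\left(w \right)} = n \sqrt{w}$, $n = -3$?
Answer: $55 + 48 i \approx 55.0 + 48.0 i$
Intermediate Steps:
$r{\left(w \right)} = - 3 \sqrt{w}$
$\left(r{\left(4 - 5 \right)} - 8\right)^{2} = \left(- 3 \sqrt{4 - 5} - 8\right)^{2} = \left(- 3 \sqrt{-1} - 8\right)^{2} = \left(- 3 i - 8\right)^{2} = \left(-8 - 3 i\right)^{2}$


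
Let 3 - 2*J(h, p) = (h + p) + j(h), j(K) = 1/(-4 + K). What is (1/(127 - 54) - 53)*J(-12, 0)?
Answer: -233047/584 ≈ -399.05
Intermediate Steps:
J(h, p) = 3/2 - h/2 - p/2 - 1/(2*(-4 + h)) (J(h, p) = 3/2 - ((h + p) + 1/(-4 + h))/2 = 3/2 - (h + p + 1/(-4 + h))/2 = 3/2 + (-h/2 - p/2 - 1/(2*(-4 + h))) = 3/2 - h/2 - p/2 - 1/(2*(-4 + h)))
(1/(127 - 54) - 53)*J(-12, 0) = (1/(127 - 54) - 53)*((-1 + (-4 - 12)*(3 - 1*(-12) - 1*0))/(2*(-4 - 12))) = (1/73 - 53)*((½)*(-1 - 16*(3 + 12 + 0))/(-16)) = (1/73 - 53)*((½)*(-1/16)*(-1 - 16*15)) = -1934*(-1)*(-1 - 240)/(73*16) = -1934*(-1)*(-241)/(73*16) = -3868/73*241/32 = -233047/584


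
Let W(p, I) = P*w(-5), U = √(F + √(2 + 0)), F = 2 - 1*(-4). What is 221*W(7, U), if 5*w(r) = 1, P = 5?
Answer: 221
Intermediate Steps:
w(r) = ⅕ (w(r) = (⅕)*1 = ⅕)
F = 6 (F = 2 + 4 = 6)
U = √(6 + √2) (U = √(6 + √(2 + 0)) = √(6 + √2) ≈ 2.7229)
W(p, I) = 1 (W(p, I) = 5*(⅕) = 1)
221*W(7, U) = 221*1 = 221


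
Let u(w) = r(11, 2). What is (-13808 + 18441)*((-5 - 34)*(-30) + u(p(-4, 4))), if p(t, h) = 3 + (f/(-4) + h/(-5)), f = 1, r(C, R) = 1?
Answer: 5425243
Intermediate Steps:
p(t, h) = 11/4 - h/5 (p(t, h) = 3 + (1/(-4) + h/(-5)) = 3 + (1*(-1/4) + h*(-1/5)) = 3 + (-1/4 - h/5) = 11/4 - h/5)
u(w) = 1
(-13808 + 18441)*((-5 - 34)*(-30) + u(p(-4, 4))) = (-13808 + 18441)*((-5 - 34)*(-30) + 1) = 4633*(-39*(-30) + 1) = 4633*(1170 + 1) = 4633*1171 = 5425243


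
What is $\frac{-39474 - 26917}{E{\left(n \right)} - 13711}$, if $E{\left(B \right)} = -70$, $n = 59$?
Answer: $\frac{66391}{13781} \approx 4.8176$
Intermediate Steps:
$\frac{-39474 - 26917}{E{\left(n \right)} - 13711} = \frac{-39474 - 26917}{-70 - 13711} = - \frac{66391}{-13781} = \left(-66391\right) \left(- \frac{1}{13781}\right) = \frac{66391}{13781}$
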